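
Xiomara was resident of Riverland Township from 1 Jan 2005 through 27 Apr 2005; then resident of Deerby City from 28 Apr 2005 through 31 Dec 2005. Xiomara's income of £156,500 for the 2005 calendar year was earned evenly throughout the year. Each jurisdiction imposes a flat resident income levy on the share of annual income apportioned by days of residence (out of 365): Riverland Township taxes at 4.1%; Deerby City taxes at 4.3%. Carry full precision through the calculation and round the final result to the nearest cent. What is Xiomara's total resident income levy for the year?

Riverland Township, 1 Jan – 27 Apr 2005: 117 days → £156,500 × 4.1% × 117/365 = £2,056.7959
Deerby City, 28 Apr – 31 Dec 2005: 248 days → £156,500 × 4.3% × 248/365 = £4,572.3726
Total = £6,629.1685

£6,629.17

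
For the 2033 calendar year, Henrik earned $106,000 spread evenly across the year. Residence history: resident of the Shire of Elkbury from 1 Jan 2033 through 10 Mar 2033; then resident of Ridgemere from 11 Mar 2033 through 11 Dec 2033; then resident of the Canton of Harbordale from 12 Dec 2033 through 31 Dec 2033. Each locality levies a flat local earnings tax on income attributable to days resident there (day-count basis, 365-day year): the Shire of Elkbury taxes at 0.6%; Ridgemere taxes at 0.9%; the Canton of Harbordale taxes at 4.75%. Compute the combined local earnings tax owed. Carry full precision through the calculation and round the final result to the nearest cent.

$1,117.50

The Shire of Elkbury, 1 Jan – 10 Mar 2033: 69 days → $106,000 × 0.6% × 69/365 = $120.2301
Ridgemere, 11 Mar – 11 Dec 2033: 276 days → $106,000 × 0.9% × 276/365 = $721.3808
The Canton of Harbordale, 12 Dec – 31 Dec 2033: 20 days → $106,000 × 4.75% × 20/365 = $275.8904
Total = $1,117.5014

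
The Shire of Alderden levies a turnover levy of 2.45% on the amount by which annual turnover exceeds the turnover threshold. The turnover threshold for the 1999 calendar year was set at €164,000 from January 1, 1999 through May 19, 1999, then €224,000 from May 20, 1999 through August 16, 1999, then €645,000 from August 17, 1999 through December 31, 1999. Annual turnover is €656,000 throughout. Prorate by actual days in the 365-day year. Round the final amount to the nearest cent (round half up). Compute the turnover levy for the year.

€7,272.34

January 1 – May 19, 1999: 139 days, exemption €164,000 → (€656,000 − €164,000) × 2.45% × 139/365 = €4,590.4274
May 20 – August 16, 1999: 89 days, exemption €224,000 → (€656,000 − €224,000) × 2.45% × 89/365 = €2,580.7562
August 17 – December 31, 1999: 137 days, exemption €645,000 → (€656,000 − €645,000) × 2.45% × 137/365 = €101.1548
Total = €7,272.3384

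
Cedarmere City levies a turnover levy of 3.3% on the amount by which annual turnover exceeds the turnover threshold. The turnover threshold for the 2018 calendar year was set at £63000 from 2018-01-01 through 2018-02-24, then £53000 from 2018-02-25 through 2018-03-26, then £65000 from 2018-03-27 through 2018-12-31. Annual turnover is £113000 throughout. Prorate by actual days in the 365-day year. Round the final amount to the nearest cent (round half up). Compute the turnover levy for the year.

£1626.49

2018-01-01 to 2018-02-24: 55 days, exemption £63000 → (£113000 − £63000) × 3.3% × 55/365 = £248.6301
2018-02-25 to 2018-03-26: 30 days, exemption £53000 → (£113000 − £53000) × 3.3% × 30/365 = £162.7397
2018-03-27 to 2018-12-31: 280 days, exemption £65000 → (£113000 − £65000) × 3.3% × 280/365 = £1215.1233
Total = £1626.4932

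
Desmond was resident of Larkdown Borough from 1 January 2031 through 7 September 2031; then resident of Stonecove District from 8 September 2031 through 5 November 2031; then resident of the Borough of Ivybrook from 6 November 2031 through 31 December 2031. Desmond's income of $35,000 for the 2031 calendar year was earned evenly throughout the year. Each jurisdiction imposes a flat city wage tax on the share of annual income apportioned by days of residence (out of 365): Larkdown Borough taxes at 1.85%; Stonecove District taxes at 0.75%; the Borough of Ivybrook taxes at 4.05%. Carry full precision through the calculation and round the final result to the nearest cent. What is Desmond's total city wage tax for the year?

$703.40

Larkdown Borough, 1 January – 7 September 2031: 250 days → $35,000 × 1.85% × 250/365 = $443.4932
Stonecove District, 8 September – 5 November 2031: 59 days → $35,000 × 0.75% × 59/365 = $42.4315
The Borough of Ivybrook, 6 November – 31 December 2031: 56 days → $35,000 × 4.05% × 56/365 = $217.4795
Total = $703.4041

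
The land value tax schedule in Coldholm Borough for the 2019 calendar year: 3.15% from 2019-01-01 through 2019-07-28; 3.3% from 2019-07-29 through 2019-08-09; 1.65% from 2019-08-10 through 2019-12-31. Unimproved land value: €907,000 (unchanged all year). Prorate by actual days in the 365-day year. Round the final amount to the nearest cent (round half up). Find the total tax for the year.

2019-01-01 to 2019-07-28: 209 days at 3.15% → €907,000 × 3.15% × 209/365 = €16,359.5466
2019-07-29 to 2019-08-09: 12 days at 3.3% → €907,000 × 3.3% × 12/365 = €984.0329
2019-08-10 to 2019-12-31: 144 days at 1.65% → €907,000 × 1.65% × 144/365 = €5,904.1973
Total = €23,247.7767

€23,247.78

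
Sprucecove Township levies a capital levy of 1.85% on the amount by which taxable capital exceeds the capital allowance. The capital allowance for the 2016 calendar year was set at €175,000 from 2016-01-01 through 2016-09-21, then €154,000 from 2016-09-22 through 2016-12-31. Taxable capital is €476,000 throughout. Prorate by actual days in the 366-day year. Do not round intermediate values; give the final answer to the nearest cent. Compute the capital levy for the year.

€5,675.71

2016-01-01 to 2016-09-21: 265 days, exemption €175,000 → (€476,000 − €175,000) × 1.85% × 265/366 = €4,031.8374
2016-09-22 to 2016-12-31: 101 days, exemption €154,000 → (€476,000 − €154,000) × 1.85% × 101/366 = €1,643.8716
Total = €5,675.7090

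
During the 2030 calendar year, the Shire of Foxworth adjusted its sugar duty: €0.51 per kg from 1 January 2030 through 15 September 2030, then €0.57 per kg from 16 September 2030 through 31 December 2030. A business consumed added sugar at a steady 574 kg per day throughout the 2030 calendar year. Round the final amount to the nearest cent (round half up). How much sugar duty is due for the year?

1 January – 15 September 2030: 258 days × 574 kg/day = 148,092 kg at €0.51/kg → €75,526.92
16 September – 31 December 2030: 107 days × 574 kg/day = 61,418 kg at €0.57/kg → €35,008.26

€110,535.18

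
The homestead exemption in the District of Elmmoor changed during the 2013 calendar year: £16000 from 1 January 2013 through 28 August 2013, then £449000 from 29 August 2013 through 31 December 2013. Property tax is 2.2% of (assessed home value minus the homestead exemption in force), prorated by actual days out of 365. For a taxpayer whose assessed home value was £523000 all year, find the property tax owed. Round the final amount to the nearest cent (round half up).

£7891.67

1 January – 28 August 2013: 240 days, exemption £16000 → (£523000 − £16000) × 2.2% × 240/365 = £7334.1370
29 August – 31 December 2013: 125 days, exemption £449000 → (£523000 − £449000) × 2.2% × 125/365 = £557.5342
Total = £7891.6712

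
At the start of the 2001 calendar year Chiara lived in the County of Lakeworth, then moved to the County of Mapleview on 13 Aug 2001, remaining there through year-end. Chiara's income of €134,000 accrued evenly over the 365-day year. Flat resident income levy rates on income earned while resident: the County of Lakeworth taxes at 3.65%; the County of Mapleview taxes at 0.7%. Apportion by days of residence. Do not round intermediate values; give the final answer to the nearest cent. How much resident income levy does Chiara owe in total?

The County of Lakeworth, 1 Jan – 12 Aug 2001: 224 days → €134,000 × 3.65% × 224/365 = €3,001.6000
The County of Mapleview, 13 Aug – 31 Dec 2001: 141 days → €134,000 × 0.7% × 141/365 = €362.3507
Total = €3,363.9507

€3,363.95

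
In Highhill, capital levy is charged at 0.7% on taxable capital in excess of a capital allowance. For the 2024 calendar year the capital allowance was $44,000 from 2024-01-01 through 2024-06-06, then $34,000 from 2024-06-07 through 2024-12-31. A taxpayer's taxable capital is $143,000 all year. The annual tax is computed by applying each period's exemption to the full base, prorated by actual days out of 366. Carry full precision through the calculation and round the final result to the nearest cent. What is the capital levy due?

2024-01-01 to 2024-06-06: 158 days, exemption $44,000 → ($143,000 − $44,000) × 0.7% × 158/366 = $299.1639
2024-06-07 to 2024-12-31: 208 days, exemption $34,000 → ($143,000 − $34,000) × 0.7% × 208/366 = $433.6175
Total = $732.7814

$732.78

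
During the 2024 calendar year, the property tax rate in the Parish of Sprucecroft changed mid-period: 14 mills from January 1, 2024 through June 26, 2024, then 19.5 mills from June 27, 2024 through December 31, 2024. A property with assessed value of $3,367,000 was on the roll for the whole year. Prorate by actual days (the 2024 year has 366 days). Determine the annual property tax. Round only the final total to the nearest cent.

January 1 – June 26, 2024: 178 days at 14 mills → $3,367,000 × 1.4% × 178/366 = $22,925.0383
June 27 – December 31, 2024: 188 days at 19.5 mills → $3,367,000 × 1.95% × 188/366 = $33,725.1967
Total = $56,650.2350

$56,650.23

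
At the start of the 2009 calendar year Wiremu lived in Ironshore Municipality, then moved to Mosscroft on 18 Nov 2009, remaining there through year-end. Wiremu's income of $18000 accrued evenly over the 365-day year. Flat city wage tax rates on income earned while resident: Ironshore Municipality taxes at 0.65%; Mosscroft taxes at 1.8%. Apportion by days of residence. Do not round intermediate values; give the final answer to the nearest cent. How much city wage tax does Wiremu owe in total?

$141.95

Ironshore Municipality, 1 Jan – 17 Nov 2009: 321 days → $18000 × 0.65% × 321/365 = $102.8959
Mosscroft, 18 Nov – 31 Dec 2009: 44 days → $18000 × 1.8% × 44/365 = $39.0575
Total = $141.9534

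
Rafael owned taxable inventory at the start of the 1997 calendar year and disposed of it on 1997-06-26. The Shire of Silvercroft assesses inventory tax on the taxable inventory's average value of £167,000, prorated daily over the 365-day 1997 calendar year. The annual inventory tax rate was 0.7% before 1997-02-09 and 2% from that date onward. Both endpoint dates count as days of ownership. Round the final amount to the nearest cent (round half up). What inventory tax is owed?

£1,387.70

1997-01-01 to 1997-02-08: 39 days at 0.7% → £167,000 × 0.7% × 39/365 = £124.9068
1997-02-09 to 1997-06-26: 138 days at 2% → £167,000 × 2% × 138/365 = £1,262.7945
Total = £1,387.7014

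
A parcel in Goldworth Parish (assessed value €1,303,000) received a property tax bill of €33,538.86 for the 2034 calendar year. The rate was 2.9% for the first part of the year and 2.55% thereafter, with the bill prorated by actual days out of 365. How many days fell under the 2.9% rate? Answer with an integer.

25 days

Let d = days at the first rate; then 365 − d days at the second rate.
€1,303,000 × [2.9%·d + 2.55%·(365−d)] / 365 = €33,538.86
Solving gives d = 25, so the new rate took effect on 26 Jan 2034.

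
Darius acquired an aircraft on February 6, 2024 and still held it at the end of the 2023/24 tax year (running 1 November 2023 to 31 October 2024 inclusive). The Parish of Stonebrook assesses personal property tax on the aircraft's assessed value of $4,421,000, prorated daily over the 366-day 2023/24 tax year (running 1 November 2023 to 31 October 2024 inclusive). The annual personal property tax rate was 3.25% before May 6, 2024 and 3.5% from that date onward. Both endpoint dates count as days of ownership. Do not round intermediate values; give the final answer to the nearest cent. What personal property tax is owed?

$111,008.17

February 6 – May 5, 2024: 90 days at 3.25% → $4,421,000 × 3.25% × 90/366 = $35,331.7623
May 6 – October 31, 2024: 179 days at 3.5% → $4,421,000 × 3.5% × 179/366 = $75,676.4071
Total = $111,008.1694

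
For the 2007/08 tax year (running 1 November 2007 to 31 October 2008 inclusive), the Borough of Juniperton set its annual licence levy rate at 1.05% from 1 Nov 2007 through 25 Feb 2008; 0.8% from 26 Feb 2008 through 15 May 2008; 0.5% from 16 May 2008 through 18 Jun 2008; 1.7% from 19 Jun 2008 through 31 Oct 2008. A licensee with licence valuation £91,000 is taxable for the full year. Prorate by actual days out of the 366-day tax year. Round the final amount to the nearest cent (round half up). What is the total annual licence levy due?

1 Nov 2007 – 25 Feb 2008: 117 days at 1.05% → £91,000 × 1.05% × 117/366 = £305.4467
26 Feb – 15 May 2008: 80 days at 0.8% → £91,000 × 0.8% × 80/366 = £159.1257
16 May – 18 Jun 2008: 34 days at 0.5% → £91,000 × 0.5% × 34/366 = £42.2678
19 Jun – 31 Oct 2008: 135 days at 1.7% → £91,000 × 1.7% × 135/366 = £570.6148
Total = £1,077.4549

£1,077.45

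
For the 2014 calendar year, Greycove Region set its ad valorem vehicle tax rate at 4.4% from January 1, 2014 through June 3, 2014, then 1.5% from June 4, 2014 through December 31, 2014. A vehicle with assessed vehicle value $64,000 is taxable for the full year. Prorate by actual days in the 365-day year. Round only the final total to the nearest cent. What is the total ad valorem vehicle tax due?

January 1 – June 3, 2014: 154 days at 4.4% → $64,000 × 4.4% × 154/365 = $1,188.1205
June 4 – December 31, 2014: 211 days at 1.5% → $64,000 × 1.5% × 211/365 = $554.9589
Total = $1,743.0795

$1,743.08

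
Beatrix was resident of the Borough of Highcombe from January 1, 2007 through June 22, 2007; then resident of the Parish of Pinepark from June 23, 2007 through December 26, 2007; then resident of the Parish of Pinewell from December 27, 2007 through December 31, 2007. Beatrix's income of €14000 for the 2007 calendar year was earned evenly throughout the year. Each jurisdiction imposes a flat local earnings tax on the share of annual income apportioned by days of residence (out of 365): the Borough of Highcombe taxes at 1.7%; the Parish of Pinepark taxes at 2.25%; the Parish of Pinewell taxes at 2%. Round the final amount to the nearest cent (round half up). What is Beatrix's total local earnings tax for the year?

€278.02

The Borough of Highcombe, January 1 – June 22, 2007: 173 days → €14000 × 1.7% × 173/365 = €112.8055
The Parish of Pinepark, June 23 – December 26, 2007: 187 days → €14000 × 2.25% × 187/365 = €161.3836
The Parish of Pinewell, December 27 – December 31, 2007: 5 days → €14000 × 2% × 5/365 = €3.8356
Total = €278.0247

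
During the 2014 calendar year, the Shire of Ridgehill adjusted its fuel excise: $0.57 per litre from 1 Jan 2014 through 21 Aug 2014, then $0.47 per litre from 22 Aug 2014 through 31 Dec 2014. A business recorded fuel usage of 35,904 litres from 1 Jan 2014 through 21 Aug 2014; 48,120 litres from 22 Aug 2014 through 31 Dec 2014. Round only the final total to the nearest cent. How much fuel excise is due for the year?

$43,081.68

1 Jan – 21 Aug 2014: 35,904 litres at $0.57/litre → $20,465.28
22 Aug – 31 Dec 2014: 48,120 litres at $0.47/litre → $22,616.40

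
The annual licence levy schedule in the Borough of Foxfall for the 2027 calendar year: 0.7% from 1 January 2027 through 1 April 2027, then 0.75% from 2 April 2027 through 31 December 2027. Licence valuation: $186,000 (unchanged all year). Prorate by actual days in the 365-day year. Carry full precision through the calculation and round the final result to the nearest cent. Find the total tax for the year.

$1,371.81

1 January – 1 April 2027: 91 days at 0.7% → $186,000 × 0.7% × 91/365 = $324.6082
2 April – 31 December 2027: 274 days at 0.75% → $186,000 × 0.75% × 274/365 = $1,047.2055
Total = $1,371.8137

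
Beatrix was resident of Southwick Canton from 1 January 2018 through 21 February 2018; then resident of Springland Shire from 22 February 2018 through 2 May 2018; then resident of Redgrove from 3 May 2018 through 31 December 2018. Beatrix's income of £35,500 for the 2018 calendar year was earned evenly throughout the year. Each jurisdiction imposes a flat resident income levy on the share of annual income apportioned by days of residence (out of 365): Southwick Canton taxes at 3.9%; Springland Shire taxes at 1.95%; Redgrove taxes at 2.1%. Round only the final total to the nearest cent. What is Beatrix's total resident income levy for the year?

£826.32

Southwick Canton, 1 January – 21 February 2018: 52 days → £35,500 × 3.9% × 52/365 = £197.2438
Springland Shire, 22 February – 2 May 2018: 70 days → £35,500 × 1.95% × 70/365 = £132.7603
Redgrove, 3 May – 31 December 2018: 243 days → £35,500 × 2.1% × 243/365 = £496.3192
Total = £826.3233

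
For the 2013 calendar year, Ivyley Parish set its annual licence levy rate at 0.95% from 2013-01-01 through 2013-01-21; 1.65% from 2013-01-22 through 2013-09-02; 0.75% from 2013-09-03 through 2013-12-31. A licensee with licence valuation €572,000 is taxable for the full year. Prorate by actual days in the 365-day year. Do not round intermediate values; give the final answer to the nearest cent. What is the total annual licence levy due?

2013-01-01 to 2013-01-21: 21 days at 0.95% → €572,000 × 0.95% × 21/365 = €312.6411
2013-01-22 to 2013-09-02: 224 days at 1.65% → €572,000 × 1.65% × 224/365 = €5,792.0877
2013-09-03 to 2013-12-31: 120 days at 0.75% → €572,000 × 0.75% × 120/365 = €1,410.4110
Total = €7,515.1397

€7,515.14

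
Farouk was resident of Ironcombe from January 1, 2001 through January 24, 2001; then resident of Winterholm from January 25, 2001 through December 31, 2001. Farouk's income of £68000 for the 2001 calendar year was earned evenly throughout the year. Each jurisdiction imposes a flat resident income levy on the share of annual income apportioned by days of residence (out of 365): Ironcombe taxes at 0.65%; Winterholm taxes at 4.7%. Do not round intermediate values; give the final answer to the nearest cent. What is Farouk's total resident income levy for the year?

Ironcombe, January 1 – January 24, 2001: 24 days → £68000 × 0.65% × 24/365 = £29.0630
Winterholm, January 25 – December 31, 2001: 341 days → £68000 × 4.7% × 341/365 = £2985.8521
Total = £3014.9151

£3014.92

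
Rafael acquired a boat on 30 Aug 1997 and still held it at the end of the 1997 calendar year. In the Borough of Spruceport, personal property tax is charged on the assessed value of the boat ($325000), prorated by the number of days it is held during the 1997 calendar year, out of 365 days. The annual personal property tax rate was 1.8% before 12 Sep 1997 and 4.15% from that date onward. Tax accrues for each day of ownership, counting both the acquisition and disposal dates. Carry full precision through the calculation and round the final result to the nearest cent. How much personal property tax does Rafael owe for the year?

$4310.03

30 Aug – 11 Sep 1997: 13 days at 1.8% → $325000 × 1.8% × 13/365 = $208.3562
12 Sep – 31 Dec 1997: 111 days at 4.15% → $325000 × 4.15% × 111/365 = $4101.6781
Total = $4310.0342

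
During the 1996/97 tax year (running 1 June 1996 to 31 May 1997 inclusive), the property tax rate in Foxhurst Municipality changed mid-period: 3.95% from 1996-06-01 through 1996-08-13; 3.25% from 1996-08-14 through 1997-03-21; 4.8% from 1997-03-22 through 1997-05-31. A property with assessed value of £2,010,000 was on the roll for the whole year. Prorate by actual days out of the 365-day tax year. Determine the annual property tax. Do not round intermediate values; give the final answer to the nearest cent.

1996-06-01 to 1996-08-13: 74 days at 3.95% → £2,010,000 × 3.95% × 74/365 = £16,096.5205
1996-08-14 to 1997-03-21: 220 days at 3.25% → £2,010,000 × 3.25% × 220/365 = £39,373.9726
1997-03-22 to 1997-05-31: 71 days at 4.8% → £2,010,000 × 4.8% × 71/365 = £18,767.3425
Total = £74,237.8356

£74,237.84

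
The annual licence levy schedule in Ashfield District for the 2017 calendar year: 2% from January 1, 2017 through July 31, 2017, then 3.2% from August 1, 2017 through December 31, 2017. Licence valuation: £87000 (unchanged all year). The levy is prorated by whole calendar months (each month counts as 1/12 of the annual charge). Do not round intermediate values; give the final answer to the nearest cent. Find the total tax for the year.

January 1 – July 31, 2017: 7 months at 2% → £87000 × 2% × 7/12 = £1015.0000
August 1 – December 31, 2017: 5 months at 3.2% → £87000 × 3.2% × 5/12 = £1160.0000
Total = £2175.0000

£2175.00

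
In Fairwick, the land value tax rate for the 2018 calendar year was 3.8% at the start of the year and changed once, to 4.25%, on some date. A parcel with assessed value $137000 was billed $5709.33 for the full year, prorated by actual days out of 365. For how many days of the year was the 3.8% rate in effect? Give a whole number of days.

Let d = days at the first rate; then 365 − d days at the second rate.
$137000 × [3.8%·d + 4.25%·(365−d)] / 365 = $5709.33
Solving gives d = 67, so the new rate took effect on March 9, 2018.

67 days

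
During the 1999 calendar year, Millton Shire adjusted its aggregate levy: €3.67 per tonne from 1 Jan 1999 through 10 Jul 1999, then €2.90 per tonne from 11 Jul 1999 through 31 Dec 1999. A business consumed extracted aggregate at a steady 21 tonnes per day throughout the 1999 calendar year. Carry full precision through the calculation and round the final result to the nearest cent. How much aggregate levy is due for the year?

1 Jan – 10 Jul 1999: 191 days × 21 tonnes/day = 4,011 tonnes at €3.67/tonne → €14,720.37
11 Jul – 31 Dec 1999: 174 days × 21 tonnes/day = 3,654 tonnes at €2.90/tonne → €10,596.60

€25,316.97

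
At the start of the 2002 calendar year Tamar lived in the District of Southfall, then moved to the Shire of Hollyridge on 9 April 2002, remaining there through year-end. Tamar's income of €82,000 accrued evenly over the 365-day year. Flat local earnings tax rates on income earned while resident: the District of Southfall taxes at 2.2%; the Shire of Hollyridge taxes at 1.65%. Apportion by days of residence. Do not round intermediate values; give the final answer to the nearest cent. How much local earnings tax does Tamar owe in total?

€1,474.09

The District of Southfall, 1 January – 8 April 2002: 98 days → €82,000 × 2.2% × 98/365 = €484.3616
The Shire of Hollyridge, 9 April – 31 December 2002: 267 days → €82,000 × 1.65% × 267/365 = €989.7288
Total = €1,474.0904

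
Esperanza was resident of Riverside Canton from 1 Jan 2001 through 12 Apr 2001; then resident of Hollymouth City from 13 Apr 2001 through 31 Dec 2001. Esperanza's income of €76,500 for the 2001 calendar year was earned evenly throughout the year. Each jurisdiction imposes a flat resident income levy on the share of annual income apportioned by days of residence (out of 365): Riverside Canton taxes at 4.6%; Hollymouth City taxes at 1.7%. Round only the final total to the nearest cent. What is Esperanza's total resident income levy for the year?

Riverside Canton, 1 Jan – 12 Apr 2001: 102 days → €76,500 × 4.6% × 102/365 = €983.3918
Hollymouth City, 13 Apr – 31 Dec 2001: 263 days → €76,500 × 1.7% × 263/365 = €937.0726
Total = €1,920.4644

€1,920.46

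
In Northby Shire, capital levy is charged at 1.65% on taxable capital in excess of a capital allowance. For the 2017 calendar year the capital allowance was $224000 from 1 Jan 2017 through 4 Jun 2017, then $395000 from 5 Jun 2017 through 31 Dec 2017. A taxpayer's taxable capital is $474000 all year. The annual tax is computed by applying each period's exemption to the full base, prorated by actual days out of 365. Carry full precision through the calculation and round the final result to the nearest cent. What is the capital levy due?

1 Jan – 4 Jun 2017: 155 days, exemption $224000 → ($474000 − $224000) × 1.65% × 155/365 = $1751.7123
5 Jun – 31 Dec 2017: 210 days, exemption $395000 → ($474000 − $395000) × 1.65% × 210/365 = $749.9589
Total = $2501.6712

$2501.67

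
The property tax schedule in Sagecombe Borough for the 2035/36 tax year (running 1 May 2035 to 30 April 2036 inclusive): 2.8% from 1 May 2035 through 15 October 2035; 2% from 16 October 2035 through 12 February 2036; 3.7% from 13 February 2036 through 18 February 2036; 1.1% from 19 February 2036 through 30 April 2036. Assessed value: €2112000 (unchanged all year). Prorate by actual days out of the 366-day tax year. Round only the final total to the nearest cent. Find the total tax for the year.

€46844.85

1 May – 15 October 2035: 168 days at 2.8% → €2112000 × 2.8% × 168/366 = €27144.3934
16 October 2035 – 12 February 2036: 120 days at 2% → €2112000 × 2% × 120/366 = €13849.1803
13 February – 18 February 2036: 6 days at 3.7% → €2112000 × 3.7% × 6/366 = €1281.0492
19 February – 30 April 2036: 72 days at 1.1% → €2112000 × 1.1% × 72/366 = €4570.2295
Total = €46844.8525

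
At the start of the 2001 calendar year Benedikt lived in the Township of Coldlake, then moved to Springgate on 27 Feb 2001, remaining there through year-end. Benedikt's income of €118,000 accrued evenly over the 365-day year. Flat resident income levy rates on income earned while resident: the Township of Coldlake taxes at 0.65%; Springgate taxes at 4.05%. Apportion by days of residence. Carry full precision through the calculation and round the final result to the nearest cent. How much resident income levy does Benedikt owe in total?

The Township of Coldlake, 1 Jan – 26 Feb 2001: 57 days → €118,000 × 0.65% × 57/365 = €119.7781
Springgate, 27 Feb – 31 Dec 2001: 308 days → €118,000 × 4.05% × 308/365 = €4,032.6904
Total = €4,152.4685

€4,152.47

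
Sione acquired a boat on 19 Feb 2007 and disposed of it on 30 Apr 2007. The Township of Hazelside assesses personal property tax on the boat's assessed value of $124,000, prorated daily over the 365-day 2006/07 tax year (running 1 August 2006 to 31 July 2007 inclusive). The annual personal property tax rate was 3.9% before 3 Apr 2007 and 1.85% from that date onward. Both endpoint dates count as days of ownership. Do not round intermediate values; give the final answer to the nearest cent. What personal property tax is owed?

19 Feb – 2 Apr 2007: 43 days at 3.9% → $124,000 × 3.9% × 43/365 = $569.7205
3 Apr – 30 Apr 2007: 28 days at 1.85% → $124,000 × 1.85% × 28/365 = $175.9781
Total = $745.6986

$745.70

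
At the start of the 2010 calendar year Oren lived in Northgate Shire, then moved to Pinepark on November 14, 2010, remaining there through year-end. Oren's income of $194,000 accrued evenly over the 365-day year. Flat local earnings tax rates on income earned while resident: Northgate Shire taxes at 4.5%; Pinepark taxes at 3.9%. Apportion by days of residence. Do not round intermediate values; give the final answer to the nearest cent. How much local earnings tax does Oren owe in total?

Northgate Shire, January 1 – November 13, 2010: 317 days → $194,000 × 4.5% × 317/365 = $7,581.9452
Pinepark, November 14 – December 31, 2010: 48 days → $194,000 × 3.9% × 48/365 = $994.9808
Total = $8,576.9260

$8,576.93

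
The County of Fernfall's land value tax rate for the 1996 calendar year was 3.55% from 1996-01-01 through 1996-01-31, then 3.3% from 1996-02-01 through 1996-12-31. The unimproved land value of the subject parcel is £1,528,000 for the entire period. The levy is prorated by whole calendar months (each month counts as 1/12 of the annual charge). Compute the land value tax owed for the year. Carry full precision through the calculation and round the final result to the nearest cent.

£50,742.33

1996-01-01 to 1996-01-31: 1 month at 3.55% → £1,528,000 × 3.55% × 1/12 = £4,520.3333
1996-02-01 to 1996-12-31: 11 months at 3.3% → £1,528,000 × 3.3% × 11/12 = £46,222.0000
Total = £50,742.3333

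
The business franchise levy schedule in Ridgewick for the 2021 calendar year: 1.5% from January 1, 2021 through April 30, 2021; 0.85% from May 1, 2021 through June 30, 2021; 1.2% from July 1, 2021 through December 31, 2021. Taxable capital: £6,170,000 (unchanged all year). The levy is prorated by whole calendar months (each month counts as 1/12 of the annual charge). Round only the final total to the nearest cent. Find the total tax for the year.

January 1 – April 30, 2021: 4 months at 1.5% → £6,170,000 × 1.5% × 4/12 = £30,850.0000
May 1 – June 30, 2021: 2 months at 0.85% → £6,170,000 × 0.85% × 2/12 = £8,740.8333
July 1 – December 31, 2021: 6 months at 1.2% → £6,170,000 × 1.2% × 6/12 = £37,020.0000
Total = £76,610.8333

£76,610.83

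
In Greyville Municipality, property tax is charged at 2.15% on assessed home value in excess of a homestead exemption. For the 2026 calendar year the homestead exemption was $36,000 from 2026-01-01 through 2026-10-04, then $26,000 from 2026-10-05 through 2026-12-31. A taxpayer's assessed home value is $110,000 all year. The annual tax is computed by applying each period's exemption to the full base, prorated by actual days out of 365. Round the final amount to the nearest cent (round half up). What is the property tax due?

$1,642.84

2026-01-01 to 2026-10-04: 277 days, exemption $36,000 → ($110,000 − $36,000) × 2.15% × 277/365 = $1,207.4164
2026-10-05 to 2026-12-31: 88 days, exemption $26,000 → ($110,000 − $26,000) × 2.15% × 88/365 = $435.4192
Total = $1,642.8356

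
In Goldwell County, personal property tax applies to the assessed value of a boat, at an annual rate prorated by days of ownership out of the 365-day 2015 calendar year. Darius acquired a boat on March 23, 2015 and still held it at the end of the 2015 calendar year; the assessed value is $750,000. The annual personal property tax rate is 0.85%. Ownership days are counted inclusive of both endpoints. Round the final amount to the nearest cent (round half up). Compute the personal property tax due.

Days held (March 23 – December 31, 2015): 284 out of 365
Tax = $750,000 × 0.85% × 284/365 = $4,960.2740

$4,960.27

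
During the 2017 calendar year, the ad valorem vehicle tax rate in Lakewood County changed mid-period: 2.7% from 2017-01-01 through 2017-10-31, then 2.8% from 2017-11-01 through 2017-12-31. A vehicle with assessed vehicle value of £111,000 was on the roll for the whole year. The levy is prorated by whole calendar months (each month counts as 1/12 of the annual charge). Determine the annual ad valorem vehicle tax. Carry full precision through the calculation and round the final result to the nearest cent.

2017-01-01 to 2017-10-31: 10 months at 2.7% → £111,000 × 2.7% × 10/12 = £2,497.5000
2017-11-01 to 2017-12-31: 2 months at 2.8% → £111,000 × 2.8% × 2/12 = £518.0000
Total = £3,015.5000

£3,015.50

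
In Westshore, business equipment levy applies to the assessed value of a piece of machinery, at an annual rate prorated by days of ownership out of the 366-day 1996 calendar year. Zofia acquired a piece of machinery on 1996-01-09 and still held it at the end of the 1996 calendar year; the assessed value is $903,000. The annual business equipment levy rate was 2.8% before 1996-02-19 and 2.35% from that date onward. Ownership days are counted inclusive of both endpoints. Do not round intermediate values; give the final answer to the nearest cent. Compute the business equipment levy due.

$21,211.86

1996-01-09 to 1996-02-18: 41 days at 2.8% → $903,000 × 2.8% × 41/366 = $2,832.3607
1996-02-19 to 1996-12-31: 317 days at 2.35% → $903,000 × 2.35% × 317/366 = $18,379.5041
Total = $21,211.8648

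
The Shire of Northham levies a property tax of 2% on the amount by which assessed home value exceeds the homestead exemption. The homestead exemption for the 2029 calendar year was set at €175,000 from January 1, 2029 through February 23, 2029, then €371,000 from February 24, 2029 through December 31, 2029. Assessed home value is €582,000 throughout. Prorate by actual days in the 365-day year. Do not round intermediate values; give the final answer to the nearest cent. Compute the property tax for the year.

January 1 – February 23, 2029: 54 days, exemption €175,000 → (€582,000 − €175,000) × 2% × 54/365 = €1,204.2740
February 24 – December 31, 2029: 311 days, exemption €371,000 → (€582,000 − €371,000) × 2% × 311/365 = €3,595.6712
Total = €4,799.9452

€4,799.95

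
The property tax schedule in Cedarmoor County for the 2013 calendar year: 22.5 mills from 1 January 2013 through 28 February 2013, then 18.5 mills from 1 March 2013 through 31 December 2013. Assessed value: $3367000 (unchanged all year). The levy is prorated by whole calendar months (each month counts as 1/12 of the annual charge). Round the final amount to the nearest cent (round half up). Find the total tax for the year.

1 January – 28 February 2013: 2 months at 22.5 mills → $3367000 × 2.25% × 2/12 = $12626.2500
1 March – 31 December 2013: 10 months at 18.5 mills → $3367000 × 1.85% × 10/12 = $51907.9167
Total = $64534.1667

$64534.17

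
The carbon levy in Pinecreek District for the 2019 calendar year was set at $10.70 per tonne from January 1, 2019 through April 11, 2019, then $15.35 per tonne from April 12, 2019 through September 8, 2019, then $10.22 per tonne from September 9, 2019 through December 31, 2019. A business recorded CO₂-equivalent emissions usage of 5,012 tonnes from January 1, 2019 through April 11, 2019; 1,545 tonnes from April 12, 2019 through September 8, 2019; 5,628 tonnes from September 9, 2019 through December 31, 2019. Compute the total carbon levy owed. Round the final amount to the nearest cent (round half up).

$134,862.31

January 1 – April 11, 2019: 5,012 tonnes at $10.70/tonne → $53,628.40
April 12 – September 8, 2019: 1,545 tonnes at $15.35/tonne → $23,715.75
September 9 – December 31, 2019: 5,628 tonnes at $10.22/tonne → $57,518.16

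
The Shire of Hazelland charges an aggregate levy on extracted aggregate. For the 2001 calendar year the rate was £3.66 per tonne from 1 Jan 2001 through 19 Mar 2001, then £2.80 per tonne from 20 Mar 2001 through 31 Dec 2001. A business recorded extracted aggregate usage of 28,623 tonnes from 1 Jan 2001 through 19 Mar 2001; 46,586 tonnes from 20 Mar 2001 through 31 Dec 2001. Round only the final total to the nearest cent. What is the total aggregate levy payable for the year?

£235,200.98

1 Jan – 19 Mar 2001: 28,623 tonnes at £3.66/tonne → £104,760.18
20 Mar – 31 Dec 2001: 46,586 tonnes at £2.80/tonne → £130,440.80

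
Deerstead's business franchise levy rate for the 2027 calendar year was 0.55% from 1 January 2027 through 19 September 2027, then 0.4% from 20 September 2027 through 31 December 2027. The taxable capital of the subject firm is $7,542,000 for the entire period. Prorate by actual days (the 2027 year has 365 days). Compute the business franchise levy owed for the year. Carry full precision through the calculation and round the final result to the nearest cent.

1 January – 19 September 2027: 262 days at 0.55% → $7,542,000 × 0.55% × 262/365 = $29,775.4027
20 September – 31 December 2027: 103 days at 0.4% → $7,542,000 × 0.4% × 103/365 = $8,513.1616
Total = $38,288.5644

$38,288.56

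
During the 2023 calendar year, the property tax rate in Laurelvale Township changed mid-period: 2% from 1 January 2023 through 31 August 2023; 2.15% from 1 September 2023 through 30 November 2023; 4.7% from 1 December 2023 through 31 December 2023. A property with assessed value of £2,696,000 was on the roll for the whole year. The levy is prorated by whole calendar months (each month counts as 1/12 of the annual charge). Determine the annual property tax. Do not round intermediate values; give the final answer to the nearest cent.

£60,997.00

1 January – 31 August 2023: 8 months at 2% → £2,696,000 × 2% × 8/12 = £35,946.6667
1 September – 30 November 2023: 3 months at 2.15% → £2,696,000 × 2.15% × 3/12 = £14,491.0000
1 December – 31 December 2023: 1 month at 4.7% → £2,696,000 × 4.7% × 1/12 = £10,559.3333
Total = £60,997.0000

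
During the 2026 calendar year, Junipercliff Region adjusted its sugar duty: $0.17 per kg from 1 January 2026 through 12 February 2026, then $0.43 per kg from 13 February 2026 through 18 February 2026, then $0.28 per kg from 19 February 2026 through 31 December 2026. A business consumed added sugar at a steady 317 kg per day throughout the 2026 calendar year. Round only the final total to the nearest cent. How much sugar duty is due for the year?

1 January – 12 February 2026: 43 days × 317 kg/day = 13,631 kg at $0.17/kg → $2,317.27
13 February – 18 February 2026: 6 days × 317 kg/day = 1,902 kg at $0.43/kg → $817.86
19 February – 31 December 2026: 316 days × 317 kg/day = 100,172 kg at $0.28/kg → $28,048.16

$31,183.29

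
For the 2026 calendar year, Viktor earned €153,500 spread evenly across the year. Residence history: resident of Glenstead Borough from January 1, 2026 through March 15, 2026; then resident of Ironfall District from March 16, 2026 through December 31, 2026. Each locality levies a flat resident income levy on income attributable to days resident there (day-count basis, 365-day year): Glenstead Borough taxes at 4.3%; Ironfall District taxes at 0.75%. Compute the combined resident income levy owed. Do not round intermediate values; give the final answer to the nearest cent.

€2,256.03

Glenstead Borough, January 1 – March 15, 2026: 74 days → €153,500 × 4.3% × 74/365 = €1,338.1836
Ironfall District, March 16 – December 31, 2026: 291 days → €153,500 × 0.75% × 291/365 = €917.8459
Total = €2,256.0295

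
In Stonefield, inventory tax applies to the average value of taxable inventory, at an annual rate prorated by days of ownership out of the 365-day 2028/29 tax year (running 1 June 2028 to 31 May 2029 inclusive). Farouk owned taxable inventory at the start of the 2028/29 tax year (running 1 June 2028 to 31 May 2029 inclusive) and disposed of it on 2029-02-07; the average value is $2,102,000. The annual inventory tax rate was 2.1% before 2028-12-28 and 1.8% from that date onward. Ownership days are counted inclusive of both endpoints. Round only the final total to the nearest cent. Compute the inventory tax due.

$29,750.50

2028-06-01 to 2028-12-27: 210 days at 2.1% → $2,102,000 × 2.1% × 210/365 = $25,396.7671
2028-12-28 to 2029-02-07: 42 days at 1.8% → $2,102,000 × 1.8% × 42/365 = $4,353.7315
Total = $29,750.4986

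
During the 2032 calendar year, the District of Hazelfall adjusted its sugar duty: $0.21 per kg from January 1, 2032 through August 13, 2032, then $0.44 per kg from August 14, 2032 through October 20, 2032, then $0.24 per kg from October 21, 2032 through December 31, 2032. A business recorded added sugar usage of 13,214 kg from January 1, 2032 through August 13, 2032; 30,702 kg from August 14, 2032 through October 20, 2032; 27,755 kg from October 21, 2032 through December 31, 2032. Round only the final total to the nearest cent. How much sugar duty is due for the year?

January 1 – August 13, 2032: 13,214 kg at $0.21/kg → $2,774.94
August 14 – October 20, 2032: 30,702 kg at $0.44/kg → $13,508.88
October 21 – December 31, 2032: 27,755 kg at $0.24/kg → $6,661.20

$22,945.02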